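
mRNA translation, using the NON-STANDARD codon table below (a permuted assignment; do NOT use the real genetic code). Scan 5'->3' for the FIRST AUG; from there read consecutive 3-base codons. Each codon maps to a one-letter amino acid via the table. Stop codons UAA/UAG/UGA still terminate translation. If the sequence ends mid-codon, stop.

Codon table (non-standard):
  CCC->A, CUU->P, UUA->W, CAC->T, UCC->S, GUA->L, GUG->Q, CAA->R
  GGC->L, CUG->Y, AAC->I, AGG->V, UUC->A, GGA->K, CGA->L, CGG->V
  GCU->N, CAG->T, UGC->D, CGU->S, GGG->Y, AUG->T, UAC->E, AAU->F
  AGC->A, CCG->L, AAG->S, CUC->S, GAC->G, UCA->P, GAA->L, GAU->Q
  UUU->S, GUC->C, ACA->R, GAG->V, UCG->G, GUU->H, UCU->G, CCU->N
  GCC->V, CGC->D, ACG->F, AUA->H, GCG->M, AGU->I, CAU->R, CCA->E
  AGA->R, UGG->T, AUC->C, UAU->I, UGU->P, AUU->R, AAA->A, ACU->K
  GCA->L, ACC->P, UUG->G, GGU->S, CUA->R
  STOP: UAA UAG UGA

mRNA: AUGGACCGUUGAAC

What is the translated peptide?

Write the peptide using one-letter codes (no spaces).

Answer: TGS

Derivation:
start AUG at pos 0
pos 0: AUG -> T; peptide=T
pos 3: GAC -> G; peptide=TG
pos 6: CGU -> S; peptide=TGS
pos 9: UGA -> STOP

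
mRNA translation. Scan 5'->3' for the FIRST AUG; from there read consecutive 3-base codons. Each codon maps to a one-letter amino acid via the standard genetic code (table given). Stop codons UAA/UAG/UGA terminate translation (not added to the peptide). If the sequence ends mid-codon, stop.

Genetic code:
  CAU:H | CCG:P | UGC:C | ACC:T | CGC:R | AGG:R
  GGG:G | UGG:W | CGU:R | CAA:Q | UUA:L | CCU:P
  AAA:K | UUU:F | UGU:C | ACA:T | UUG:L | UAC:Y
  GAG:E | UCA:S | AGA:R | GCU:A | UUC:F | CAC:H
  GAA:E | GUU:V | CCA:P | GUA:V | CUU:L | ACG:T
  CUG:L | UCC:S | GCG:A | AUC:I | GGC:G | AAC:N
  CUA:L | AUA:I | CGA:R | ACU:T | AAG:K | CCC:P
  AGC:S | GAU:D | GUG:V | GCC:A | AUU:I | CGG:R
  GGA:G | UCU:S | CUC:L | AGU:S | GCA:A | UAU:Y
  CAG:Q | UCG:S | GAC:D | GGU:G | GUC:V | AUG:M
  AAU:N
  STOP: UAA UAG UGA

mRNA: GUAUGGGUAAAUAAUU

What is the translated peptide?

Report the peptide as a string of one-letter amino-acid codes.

start AUG at pos 2
pos 2: AUG -> M; peptide=M
pos 5: GGU -> G; peptide=MG
pos 8: AAA -> K; peptide=MGK
pos 11: UAA -> STOP

Answer: MGK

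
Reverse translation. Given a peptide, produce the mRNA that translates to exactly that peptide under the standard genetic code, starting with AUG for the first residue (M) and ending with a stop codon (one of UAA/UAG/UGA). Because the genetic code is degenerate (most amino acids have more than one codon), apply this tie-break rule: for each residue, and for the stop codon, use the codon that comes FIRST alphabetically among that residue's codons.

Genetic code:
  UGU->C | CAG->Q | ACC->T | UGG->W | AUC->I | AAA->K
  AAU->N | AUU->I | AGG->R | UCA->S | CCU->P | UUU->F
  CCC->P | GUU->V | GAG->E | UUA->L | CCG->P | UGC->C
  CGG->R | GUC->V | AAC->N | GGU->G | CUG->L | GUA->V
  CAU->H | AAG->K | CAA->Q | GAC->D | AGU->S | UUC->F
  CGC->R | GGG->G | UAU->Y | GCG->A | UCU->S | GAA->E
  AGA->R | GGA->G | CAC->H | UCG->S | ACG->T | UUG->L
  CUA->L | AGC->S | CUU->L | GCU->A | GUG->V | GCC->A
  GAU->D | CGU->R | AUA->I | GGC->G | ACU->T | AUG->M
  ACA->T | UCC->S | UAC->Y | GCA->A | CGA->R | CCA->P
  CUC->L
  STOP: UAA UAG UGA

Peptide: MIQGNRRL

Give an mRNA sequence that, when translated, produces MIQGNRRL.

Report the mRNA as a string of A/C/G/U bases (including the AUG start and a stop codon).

residue 1: M -> AUG (start codon)
residue 2: I codons sorted = AUA,AUC,AUU -> pick first = AUA
residue 3: Q codons sorted = CAA,CAG -> pick first = CAA
residue 4: G codons sorted = GGA,GGC,GGG,GGU -> pick first = GGA
residue 5: N codons sorted = AAC,AAU -> pick first = AAC
residue 6: R codons sorted = AGA,AGG,CGA,CGC,CGG,CGU -> pick first = AGA
residue 7: R codons sorted = AGA,AGG,CGA,CGC,CGG,CGU -> pick first = AGA
residue 8: L codons sorted = CUA,CUC,CUG,CUU,UUA,UUG -> pick first = CUA
terminator: stop codons sorted = UAA,UAG,UGA -> pick first = UAA

Answer: mRNA: AUGAUACAAGGAAACAGAAGACUAUAA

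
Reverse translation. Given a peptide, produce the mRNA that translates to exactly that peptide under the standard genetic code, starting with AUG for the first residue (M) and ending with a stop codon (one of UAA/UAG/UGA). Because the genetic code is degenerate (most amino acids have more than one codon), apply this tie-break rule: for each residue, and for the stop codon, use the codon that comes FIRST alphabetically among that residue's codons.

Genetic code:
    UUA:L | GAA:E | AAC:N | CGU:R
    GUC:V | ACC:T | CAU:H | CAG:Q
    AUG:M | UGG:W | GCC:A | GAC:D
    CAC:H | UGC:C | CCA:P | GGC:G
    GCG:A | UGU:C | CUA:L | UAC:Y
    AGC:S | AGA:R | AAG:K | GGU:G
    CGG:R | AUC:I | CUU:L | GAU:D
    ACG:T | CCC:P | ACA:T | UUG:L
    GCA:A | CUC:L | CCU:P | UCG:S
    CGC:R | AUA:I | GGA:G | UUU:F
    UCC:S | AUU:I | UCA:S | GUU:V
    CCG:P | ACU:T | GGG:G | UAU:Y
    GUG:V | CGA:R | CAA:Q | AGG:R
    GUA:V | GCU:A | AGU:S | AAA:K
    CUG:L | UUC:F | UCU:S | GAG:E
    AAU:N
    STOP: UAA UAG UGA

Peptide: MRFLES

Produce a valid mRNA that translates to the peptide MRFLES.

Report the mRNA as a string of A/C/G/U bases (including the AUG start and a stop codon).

residue 1: M -> AUG (start codon)
residue 2: R codons sorted = AGA,AGG,CGA,CGC,CGG,CGU -> pick first = AGA
residue 3: F codons sorted = UUC,UUU -> pick first = UUC
residue 4: L codons sorted = CUA,CUC,CUG,CUU,UUA,UUG -> pick first = CUA
residue 5: E codons sorted = GAA,GAG -> pick first = GAA
residue 6: S codons sorted = AGC,AGU,UCA,UCC,UCG,UCU -> pick first = AGC
terminator: stop codons sorted = UAA,UAG,UGA -> pick first = UAA

Answer: mRNA: AUGAGAUUCCUAGAAAGCUAA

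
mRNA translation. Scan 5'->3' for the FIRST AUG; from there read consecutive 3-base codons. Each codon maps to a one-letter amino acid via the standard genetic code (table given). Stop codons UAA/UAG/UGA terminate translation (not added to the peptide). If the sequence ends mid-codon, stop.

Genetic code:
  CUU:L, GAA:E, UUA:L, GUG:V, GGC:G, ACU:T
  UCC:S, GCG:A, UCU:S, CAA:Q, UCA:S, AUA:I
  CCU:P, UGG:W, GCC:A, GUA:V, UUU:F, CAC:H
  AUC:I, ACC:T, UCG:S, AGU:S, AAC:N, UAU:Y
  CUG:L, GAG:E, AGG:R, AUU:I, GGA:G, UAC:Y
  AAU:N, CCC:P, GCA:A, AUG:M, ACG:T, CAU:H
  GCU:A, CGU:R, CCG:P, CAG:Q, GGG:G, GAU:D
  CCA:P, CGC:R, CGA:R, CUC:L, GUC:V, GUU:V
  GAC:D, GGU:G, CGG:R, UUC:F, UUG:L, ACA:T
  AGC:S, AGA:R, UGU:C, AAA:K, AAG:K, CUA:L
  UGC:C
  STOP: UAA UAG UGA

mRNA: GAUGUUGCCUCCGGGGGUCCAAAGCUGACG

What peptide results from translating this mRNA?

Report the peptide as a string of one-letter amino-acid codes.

Answer: MLPPGVQS

Derivation:
start AUG at pos 1
pos 1: AUG -> M; peptide=M
pos 4: UUG -> L; peptide=ML
pos 7: CCU -> P; peptide=MLP
pos 10: CCG -> P; peptide=MLPP
pos 13: GGG -> G; peptide=MLPPG
pos 16: GUC -> V; peptide=MLPPGV
pos 19: CAA -> Q; peptide=MLPPGVQ
pos 22: AGC -> S; peptide=MLPPGVQS
pos 25: UGA -> STOP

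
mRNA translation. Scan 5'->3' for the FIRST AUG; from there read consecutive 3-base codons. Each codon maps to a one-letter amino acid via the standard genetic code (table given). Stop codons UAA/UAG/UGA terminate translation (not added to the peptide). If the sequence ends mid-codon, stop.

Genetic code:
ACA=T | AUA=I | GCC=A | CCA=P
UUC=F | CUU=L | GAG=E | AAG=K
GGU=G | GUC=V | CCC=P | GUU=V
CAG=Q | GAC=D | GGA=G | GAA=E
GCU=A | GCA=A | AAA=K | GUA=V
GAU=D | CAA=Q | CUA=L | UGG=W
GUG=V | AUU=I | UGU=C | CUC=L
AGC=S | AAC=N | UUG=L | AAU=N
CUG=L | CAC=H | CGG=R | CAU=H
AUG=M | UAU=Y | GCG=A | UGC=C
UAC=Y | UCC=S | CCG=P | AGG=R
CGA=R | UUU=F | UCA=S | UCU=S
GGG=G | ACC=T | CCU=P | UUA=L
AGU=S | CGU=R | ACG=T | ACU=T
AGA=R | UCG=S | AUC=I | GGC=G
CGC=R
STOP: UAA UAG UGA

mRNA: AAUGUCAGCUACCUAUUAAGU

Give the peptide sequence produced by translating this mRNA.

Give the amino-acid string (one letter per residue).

start AUG at pos 1
pos 1: AUG -> M; peptide=M
pos 4: UCA -> S; peptide=MS
pos 7: GCU -> A; peptide=MSA
pos 10: ACC -> T; peptide=MSAT
pos 13: UAU -> Y; peptide=MSATY
pos 16: UAA -> STOP

Answer: MSATY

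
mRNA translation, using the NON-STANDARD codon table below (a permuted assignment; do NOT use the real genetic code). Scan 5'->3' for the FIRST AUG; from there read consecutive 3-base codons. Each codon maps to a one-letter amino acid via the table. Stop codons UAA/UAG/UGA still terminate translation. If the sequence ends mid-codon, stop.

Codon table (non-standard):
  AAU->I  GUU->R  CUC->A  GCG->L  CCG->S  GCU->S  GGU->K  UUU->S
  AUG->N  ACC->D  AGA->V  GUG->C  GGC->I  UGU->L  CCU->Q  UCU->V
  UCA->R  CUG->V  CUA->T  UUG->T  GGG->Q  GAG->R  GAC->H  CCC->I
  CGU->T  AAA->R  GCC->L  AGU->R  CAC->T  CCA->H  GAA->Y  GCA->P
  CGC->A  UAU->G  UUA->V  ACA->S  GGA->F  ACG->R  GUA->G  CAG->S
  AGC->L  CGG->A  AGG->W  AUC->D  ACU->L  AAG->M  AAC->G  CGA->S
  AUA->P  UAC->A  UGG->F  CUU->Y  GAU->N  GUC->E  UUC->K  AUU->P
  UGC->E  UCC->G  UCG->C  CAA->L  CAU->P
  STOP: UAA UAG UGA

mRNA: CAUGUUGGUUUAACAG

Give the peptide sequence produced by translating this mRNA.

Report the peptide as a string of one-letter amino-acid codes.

Answer: NTR

Derivation:
start AUG at pos 1
pos 1: AUG -> N; peptide=N
pos 4: UUG -> T; peptide=NT
pos 7: GUU -> R; peptide=NTR
pos 10: UAA -> STOP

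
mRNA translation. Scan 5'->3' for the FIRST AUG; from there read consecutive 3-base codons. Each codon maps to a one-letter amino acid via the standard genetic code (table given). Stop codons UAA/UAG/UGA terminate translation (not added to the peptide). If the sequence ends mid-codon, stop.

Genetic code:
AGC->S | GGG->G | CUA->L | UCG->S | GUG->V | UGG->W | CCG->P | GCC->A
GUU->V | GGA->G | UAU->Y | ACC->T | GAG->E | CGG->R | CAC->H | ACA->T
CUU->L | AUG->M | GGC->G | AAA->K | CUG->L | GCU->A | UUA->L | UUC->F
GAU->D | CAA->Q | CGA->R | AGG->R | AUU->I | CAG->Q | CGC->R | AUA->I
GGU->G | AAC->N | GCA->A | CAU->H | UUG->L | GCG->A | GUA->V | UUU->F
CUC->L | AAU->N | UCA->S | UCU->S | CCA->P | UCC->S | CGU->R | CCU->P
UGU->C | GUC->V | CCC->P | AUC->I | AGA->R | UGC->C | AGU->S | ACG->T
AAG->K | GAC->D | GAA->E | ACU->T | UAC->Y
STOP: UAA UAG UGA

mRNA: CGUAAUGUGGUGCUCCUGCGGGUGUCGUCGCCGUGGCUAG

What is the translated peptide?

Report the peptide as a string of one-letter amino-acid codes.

start AUG at pos 4
pos 4: AUG -> M; peptide=M
pos 7: UGG -> W; peptide=MW
pos 10: UGC -> C; peptide=MWC
pos 13: UCC -> S; peptide=MWCS
pos 16: UGC -> C; peptide=MWCSC
pos 19: GGG -> G; peptide=MWCSCG
pos 22: UGU -> C; peptide=MWCSCGC
pos 25: CGU -> R; peptide=MWCSCGCR
pos 28: CGC -> R; peptide=MWCSCGCRR
pos 31: CGU -> R; peptide=MWCSCGCRRR
pos 34: GGC -> G; peptide=MWCSCGCRRRG
pos 37: UAG -> STOP

Answer: MWCSCGCRRRG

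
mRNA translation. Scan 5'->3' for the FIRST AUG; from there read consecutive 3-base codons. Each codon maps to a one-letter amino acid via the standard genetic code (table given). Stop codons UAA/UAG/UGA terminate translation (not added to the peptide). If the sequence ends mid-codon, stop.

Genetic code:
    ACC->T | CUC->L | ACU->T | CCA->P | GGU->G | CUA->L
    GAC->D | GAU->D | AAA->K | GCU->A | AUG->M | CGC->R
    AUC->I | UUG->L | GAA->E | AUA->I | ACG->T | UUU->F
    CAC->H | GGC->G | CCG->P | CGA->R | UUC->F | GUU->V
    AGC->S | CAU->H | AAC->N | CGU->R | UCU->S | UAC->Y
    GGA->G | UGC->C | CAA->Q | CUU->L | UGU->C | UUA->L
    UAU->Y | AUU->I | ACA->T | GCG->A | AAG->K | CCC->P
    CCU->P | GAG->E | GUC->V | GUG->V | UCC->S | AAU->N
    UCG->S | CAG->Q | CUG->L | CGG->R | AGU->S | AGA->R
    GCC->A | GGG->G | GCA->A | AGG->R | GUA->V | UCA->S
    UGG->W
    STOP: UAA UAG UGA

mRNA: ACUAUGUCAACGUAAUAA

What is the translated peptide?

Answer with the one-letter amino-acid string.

Answer: MST

Derivation:
start AUG at pos 3
pos 3: AUG -> M; peptide=M
pos 6: UCA -> S; peptide=MS
pos 9: ACG -> T; peptide=MST
pos 12: UAA -> STOP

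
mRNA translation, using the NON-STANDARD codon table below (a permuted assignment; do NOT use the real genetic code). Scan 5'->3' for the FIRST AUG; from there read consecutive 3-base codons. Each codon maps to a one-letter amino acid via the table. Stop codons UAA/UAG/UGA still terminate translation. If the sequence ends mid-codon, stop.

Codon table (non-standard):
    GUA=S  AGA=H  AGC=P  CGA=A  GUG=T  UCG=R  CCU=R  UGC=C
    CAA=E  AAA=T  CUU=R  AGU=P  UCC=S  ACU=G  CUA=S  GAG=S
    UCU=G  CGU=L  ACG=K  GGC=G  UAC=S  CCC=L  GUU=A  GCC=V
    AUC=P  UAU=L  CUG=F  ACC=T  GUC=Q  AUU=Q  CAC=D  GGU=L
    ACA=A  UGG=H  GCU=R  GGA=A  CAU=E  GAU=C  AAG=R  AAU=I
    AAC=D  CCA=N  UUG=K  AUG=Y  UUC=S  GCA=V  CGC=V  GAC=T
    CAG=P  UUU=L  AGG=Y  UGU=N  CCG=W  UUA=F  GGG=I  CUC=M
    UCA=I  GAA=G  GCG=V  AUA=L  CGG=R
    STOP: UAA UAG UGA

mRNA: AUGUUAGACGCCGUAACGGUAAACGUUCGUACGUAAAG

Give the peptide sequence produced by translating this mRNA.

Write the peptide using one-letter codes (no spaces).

Answer: YFTVSKSDALK

Derivation:
start AUG at pos 0
pos 0: AUG -> Y; peptide=Y
pos 3: UUA -> F; peptide=YF
pos 6: GAC -> T; peptide=YFT
pos 9: GCC -> V; peptide=YFTV
pos 12: GUA -> S; peptide=YFTVS
pos 15: ACG -> K; peptide=YFTVSK
pos 18: GUA -> S; peptide=YFTVSKS
pos 21: AAC -> D; peptide=YFTVSKSD
pos 24: GUU -> A; peptide=YFTVSKSDA
pos 27: CGU -> L; peptide=YFTVSKSDAL
pos 30: ACG -> K; peptide=YFTVSKSDALK
pos 33: UAA -> STOP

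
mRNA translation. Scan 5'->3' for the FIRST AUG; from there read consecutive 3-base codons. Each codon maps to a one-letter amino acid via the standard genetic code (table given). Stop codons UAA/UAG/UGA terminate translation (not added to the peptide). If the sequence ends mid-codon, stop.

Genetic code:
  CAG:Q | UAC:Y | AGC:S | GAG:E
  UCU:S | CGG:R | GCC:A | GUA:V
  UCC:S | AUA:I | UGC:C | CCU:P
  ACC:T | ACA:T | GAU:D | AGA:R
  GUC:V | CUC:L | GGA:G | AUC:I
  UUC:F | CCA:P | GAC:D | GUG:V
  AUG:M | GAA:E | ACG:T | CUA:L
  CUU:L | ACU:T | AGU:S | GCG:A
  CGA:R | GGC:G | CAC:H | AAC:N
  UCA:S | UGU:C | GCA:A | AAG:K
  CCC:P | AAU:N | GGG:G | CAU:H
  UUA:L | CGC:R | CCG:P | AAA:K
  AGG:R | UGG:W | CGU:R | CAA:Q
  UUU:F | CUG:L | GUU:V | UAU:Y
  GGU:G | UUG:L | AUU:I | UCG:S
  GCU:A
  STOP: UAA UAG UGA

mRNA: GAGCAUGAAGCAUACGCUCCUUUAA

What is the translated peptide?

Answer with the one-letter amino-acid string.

start AUG at pos 4
pos 4: AUG -> M; peptide=M
pos 7: AAG -> K; peptide=MK
pos 10: CAU -> H; peptide=MKH
pos 13: ACG -> T; peptide=MKHT
pos 16: CUC -> L; peptide=MKHTL
pos 19: CUU -> L; peptide=MKHTLL
pos 22: UAA -> STOP

Answer: MKHTLL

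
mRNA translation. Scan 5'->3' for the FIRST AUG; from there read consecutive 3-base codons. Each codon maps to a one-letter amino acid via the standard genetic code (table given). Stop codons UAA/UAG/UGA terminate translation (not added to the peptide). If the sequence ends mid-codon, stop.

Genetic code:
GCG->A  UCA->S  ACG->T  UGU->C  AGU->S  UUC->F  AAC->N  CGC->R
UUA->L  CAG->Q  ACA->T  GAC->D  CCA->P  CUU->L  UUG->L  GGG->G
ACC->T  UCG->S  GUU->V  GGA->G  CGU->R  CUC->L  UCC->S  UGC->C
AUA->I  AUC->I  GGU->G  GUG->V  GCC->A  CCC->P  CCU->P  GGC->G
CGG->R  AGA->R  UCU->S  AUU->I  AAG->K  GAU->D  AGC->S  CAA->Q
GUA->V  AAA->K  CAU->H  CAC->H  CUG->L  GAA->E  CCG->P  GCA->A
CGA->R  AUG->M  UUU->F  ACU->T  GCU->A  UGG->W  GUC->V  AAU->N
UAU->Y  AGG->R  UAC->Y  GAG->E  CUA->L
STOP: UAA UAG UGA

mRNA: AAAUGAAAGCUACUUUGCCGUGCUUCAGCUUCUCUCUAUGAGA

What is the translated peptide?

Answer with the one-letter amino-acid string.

start AUG at pos 2
pos 2: AUG -> M; peptide=M
pos 5: AAA -> K; peptide=MK
pos 8: GCU -> A; peptide=MKA
pos 11: ACU -> T; peptide=MKAT
pos 14: UUG -> L; peptide=MKATL
pos 17: CCG -> P; peptide=MKATLP
pos 20: UGC -> C; peptide=MKATLPC
pos 23: UUC -> F; peptide=MKATLPCF
pos 26: AGC -> S; peptide=MKATLPCFS
pos 29: UUC -> F; peptide=MKATLPCFSF
pos 32: UCU -> S; peptide=MKATLPCFSFS
pos 35: CUA -> L; peptide=MKATLPCFSFSL
pos 38: UGA -> STOP

Answer: MKATLPCFSFSL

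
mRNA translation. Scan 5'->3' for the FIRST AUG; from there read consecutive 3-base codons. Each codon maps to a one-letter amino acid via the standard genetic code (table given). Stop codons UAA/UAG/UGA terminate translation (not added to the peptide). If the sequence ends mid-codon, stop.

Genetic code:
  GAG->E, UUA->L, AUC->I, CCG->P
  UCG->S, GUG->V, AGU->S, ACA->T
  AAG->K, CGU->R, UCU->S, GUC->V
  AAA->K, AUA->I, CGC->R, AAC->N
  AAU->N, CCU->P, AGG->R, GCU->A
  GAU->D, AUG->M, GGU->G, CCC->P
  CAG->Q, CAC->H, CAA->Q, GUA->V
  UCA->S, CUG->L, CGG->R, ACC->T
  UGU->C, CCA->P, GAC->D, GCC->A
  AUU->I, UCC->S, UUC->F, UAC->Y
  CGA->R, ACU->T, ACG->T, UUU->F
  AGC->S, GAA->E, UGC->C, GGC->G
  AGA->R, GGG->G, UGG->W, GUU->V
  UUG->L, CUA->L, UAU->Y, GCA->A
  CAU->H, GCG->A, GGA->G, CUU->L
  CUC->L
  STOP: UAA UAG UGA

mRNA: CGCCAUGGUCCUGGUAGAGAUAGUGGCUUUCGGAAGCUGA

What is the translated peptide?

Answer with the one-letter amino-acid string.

Answer: MVLVEIVAFGS

Derivation:
start AUG at pos 4
pos 4: AUG -> M; peptide=M
pos 7: GUC -> V; peptide=MV
pos 10: CUG -> L; peptide=MVL
pos 13: GUA -> V; peptide=MVLV
pos 16: GAG -> E; peptide=MVLVE
pos 19: AUA -> I; peptide=MVLVEI
pos 22: GUG -> V; peptide=MVLVEIV
pos 25: GCU -> A; peptide=MVLVEIVA
pos 28: UUC -> F; peptide=MVLVEIVAF
pos 31: GGA -> G; peptide=MVLVEIVAFG
pos 34: AGC -> S; peptide=MVLVEIVAFGS
pos 37: UGA -> STOP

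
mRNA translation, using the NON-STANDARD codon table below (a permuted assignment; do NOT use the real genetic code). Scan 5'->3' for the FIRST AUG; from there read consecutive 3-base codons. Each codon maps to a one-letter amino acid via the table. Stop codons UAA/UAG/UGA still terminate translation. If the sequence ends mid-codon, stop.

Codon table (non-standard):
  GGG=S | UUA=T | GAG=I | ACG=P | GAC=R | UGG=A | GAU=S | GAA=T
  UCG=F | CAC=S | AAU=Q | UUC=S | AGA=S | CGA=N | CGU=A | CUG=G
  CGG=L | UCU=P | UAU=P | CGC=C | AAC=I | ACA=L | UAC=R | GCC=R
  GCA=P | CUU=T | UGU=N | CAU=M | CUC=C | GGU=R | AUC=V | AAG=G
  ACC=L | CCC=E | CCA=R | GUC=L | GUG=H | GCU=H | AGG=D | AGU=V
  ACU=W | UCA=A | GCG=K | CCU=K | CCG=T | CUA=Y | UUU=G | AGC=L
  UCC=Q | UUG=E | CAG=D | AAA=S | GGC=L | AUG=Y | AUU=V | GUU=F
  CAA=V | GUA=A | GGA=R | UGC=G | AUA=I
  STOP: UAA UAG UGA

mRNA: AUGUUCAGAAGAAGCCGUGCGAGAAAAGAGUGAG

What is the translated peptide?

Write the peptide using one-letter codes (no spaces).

Answer: YSSSLAKSSI

Derivation:
start AUG at pos 0
pos 0: AUG -> Y; peptide=Y
pos 3: UUC -> S; peptide=YS
pos 6: AGA -> S; peptide=YSS
pos 9: AGA -> S; peptide=YSSS
pos 12: AGC -> L; peptide=YSSSL
pos 15: CGU -> A; peptide=YSSSLA
pos 18: GCG -> K; peptide=YSSSLAK
pos 21: AGA -> S; peptide=YSSSLAKS
pos 24: AAA -> S; peptide=YSSSLAKSS
pos 27: GAG -> I; peptide=YSSSLAKSSI
pos 30: UGA -> STOP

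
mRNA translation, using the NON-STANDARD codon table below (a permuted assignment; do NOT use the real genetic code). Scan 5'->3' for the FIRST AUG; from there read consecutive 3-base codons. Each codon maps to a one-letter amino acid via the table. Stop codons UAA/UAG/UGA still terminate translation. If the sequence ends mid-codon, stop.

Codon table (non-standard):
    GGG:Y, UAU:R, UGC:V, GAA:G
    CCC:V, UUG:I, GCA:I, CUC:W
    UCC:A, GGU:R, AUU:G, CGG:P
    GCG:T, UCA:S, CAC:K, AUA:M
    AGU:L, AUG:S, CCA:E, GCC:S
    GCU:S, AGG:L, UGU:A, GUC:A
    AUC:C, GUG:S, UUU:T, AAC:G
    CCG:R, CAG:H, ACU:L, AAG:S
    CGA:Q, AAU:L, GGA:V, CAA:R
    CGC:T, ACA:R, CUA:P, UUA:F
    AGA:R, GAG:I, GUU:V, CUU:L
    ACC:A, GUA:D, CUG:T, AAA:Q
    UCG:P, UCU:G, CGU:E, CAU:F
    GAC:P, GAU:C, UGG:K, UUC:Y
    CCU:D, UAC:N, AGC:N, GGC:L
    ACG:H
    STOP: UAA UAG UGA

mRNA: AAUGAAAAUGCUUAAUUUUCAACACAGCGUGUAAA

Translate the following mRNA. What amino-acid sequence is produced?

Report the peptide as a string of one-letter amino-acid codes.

Answer: SQSLLTRKNS

Derivation:
start AUG at pos 1
pos 1: AUG -> S; peptide=S
pos 4: AAA -> Q; peptide=SQ
pos 7: AUG -> S; peptide=SQS
pos 10: CUU -> L; peptide=SQSL
pos 13: AAU -> L; peptide=SQSLL
pos 16: UUU -> T; peptide=SQSLLT
pos 19: CAA -> R; peptide=SQSLLTR
pos 22: CAC -> K; peptide=SQSLLTRK
pos 25: AGC -> N; peptide=SQSLLTRKN
pos 28: GUG -> S; peptide=SQSLLTRKNS
pos 31: UAA -> STOP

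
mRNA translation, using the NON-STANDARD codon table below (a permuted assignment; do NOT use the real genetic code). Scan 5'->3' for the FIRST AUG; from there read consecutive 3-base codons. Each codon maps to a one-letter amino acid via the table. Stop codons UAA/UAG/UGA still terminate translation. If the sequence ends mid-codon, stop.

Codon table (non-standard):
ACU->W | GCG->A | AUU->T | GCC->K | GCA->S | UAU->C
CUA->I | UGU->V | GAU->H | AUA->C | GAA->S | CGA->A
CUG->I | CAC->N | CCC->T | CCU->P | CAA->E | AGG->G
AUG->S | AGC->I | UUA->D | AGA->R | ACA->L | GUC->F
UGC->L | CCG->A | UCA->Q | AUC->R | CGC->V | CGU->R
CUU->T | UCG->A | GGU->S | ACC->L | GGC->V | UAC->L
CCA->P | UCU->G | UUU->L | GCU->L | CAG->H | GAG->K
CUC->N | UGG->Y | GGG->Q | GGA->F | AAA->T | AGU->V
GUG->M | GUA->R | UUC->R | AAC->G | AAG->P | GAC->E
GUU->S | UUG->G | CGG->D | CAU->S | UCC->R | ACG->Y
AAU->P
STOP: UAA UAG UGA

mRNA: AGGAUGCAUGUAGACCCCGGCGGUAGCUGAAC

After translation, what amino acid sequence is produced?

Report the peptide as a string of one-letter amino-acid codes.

Answer: SSRETVSI

Derivation:
start AUG at pos 3
pos 3: AUG -> S; peptide=S
pos 6: CAU -> S; peptide=SS
pos 9: GUA -> R; peptide=SSR
pos 12: GAC -> E; peptide=SSRE
pos 15: CCC -> T; peptide=SSRET
pos 18: GGC -> V; peptide=SSRETV
pos 21: GGU -> S; peptide=SSRETVS
pos 24: AGC -> I; peptide=SSRETVSI
pos 27: UGA -> STOP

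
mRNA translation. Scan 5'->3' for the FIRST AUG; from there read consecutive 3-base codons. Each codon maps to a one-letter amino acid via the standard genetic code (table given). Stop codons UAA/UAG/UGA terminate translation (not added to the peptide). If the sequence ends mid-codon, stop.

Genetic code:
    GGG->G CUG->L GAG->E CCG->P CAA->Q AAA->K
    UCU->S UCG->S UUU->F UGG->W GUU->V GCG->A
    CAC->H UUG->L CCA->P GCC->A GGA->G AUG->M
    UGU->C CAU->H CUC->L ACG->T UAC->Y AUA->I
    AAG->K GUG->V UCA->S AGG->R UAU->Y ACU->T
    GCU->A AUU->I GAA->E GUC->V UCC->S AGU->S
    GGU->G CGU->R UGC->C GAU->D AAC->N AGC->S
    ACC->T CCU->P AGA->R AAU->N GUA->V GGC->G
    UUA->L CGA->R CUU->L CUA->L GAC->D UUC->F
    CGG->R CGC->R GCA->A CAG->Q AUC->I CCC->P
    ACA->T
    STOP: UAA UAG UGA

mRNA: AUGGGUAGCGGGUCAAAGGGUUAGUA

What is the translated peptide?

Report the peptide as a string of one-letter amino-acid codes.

start AUG at pos 0
pos 0: AUG -> M; peptide=M
pos 3: GGU -> G; peptide=MG
pos 6: AGC -> S; peptide=MGS
pos 9: GGG -> G; peptide=MGSG
pos 12: UCA -> S; peptide=MGSGS
pos 15: AAG -> K; peptide=MGSGSK
pos 18: GGU -> G; peptide=MGSGSKG
pos 21: UAG -> STOP

Answer: MGSGSKG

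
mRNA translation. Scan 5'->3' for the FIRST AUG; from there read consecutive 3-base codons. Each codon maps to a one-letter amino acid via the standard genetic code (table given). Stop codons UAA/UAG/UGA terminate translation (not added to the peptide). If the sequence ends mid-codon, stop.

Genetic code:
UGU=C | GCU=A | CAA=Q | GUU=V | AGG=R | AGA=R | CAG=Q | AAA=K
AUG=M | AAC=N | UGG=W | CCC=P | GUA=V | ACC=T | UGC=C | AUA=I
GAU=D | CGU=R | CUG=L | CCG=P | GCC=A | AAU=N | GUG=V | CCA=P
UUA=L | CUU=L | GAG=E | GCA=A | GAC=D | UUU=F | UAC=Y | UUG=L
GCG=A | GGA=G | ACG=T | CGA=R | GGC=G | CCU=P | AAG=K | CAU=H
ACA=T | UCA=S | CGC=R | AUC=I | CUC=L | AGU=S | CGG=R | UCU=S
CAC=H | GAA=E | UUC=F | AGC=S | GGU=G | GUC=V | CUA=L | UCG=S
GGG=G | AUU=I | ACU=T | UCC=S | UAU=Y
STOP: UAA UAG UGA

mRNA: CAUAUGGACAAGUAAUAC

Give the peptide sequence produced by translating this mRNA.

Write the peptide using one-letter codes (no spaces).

start AUG at pos 3
pos 3: AUG -> M; peptide=M
pos 6: GAC -> D; peptide=MD
pos 9: AAG -> K; peptide=MDK
pos 12: UAA -> STOP

Answer: MDK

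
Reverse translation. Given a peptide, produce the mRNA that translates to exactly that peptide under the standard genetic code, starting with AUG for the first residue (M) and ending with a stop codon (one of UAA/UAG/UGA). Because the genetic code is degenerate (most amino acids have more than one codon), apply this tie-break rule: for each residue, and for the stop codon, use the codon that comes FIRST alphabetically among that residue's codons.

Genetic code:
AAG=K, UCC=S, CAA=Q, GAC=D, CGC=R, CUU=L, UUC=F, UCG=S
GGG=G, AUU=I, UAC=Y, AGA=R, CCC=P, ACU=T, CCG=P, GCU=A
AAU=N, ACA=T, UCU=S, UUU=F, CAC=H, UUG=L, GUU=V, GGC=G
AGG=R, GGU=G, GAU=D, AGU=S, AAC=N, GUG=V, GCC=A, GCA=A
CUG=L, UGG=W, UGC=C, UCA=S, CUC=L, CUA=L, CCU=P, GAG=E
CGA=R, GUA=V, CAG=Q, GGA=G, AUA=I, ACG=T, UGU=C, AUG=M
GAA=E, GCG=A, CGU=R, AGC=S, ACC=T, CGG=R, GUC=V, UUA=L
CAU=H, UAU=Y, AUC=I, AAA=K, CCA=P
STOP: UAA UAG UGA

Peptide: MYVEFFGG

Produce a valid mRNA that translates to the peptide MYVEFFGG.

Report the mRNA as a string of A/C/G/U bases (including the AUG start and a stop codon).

residue 1: M -> AUG (start codon)
residue 2: Y codons sorted = UAC,UAU -> pick first = UAC
residue 3: V codons sorted = GUA,GUC,GUG,GUU -> pick first = GUA
residue 4: E codons sorted = GAA,GAG -> pick first = GAA
residue 5: F codons sorted = UUC,UUU -> pick first = UUC
residue 6: F codons sorted = UUC,UUU -> pick first = UUC
residue 7: G codons sorted = GGA,GGC,GGG,GGU -> pick first = GGA
residue 8: G codons sorted = GGA,GGC,GGG,GGU -> pick first = GGA
terminator: stop codons sorted = UAA,UAG,UGA -> pick first = UAA

Answer: mRNA: AUGUACGUAGAAUUCUUCGGAGGAUAA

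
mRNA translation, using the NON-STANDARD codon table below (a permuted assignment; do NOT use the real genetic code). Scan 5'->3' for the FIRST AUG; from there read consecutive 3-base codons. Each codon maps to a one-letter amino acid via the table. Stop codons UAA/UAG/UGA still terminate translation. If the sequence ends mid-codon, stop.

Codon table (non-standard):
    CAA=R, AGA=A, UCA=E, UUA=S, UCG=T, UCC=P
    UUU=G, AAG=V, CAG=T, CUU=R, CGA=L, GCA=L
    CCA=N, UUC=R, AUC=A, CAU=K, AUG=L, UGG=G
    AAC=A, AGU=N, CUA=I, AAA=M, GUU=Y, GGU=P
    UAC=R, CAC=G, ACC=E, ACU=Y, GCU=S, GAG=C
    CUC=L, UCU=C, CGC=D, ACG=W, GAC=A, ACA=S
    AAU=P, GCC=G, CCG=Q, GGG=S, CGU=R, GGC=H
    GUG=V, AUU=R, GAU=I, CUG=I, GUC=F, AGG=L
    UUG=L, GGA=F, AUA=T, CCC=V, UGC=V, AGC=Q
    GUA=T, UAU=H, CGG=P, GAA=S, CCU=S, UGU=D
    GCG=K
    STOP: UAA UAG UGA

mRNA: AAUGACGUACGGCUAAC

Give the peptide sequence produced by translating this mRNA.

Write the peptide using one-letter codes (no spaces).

Answer: LWRH

Derivation:
start AUG at pos 1
pos 1: AUG -> L; peptide=L
pos 4: ACG -> W; peptide=LW
pos 7: UAC -> R; peptide=LWR
pos 10: GGC -> H; peptide=LWRH
pos 13: UAA -> STOP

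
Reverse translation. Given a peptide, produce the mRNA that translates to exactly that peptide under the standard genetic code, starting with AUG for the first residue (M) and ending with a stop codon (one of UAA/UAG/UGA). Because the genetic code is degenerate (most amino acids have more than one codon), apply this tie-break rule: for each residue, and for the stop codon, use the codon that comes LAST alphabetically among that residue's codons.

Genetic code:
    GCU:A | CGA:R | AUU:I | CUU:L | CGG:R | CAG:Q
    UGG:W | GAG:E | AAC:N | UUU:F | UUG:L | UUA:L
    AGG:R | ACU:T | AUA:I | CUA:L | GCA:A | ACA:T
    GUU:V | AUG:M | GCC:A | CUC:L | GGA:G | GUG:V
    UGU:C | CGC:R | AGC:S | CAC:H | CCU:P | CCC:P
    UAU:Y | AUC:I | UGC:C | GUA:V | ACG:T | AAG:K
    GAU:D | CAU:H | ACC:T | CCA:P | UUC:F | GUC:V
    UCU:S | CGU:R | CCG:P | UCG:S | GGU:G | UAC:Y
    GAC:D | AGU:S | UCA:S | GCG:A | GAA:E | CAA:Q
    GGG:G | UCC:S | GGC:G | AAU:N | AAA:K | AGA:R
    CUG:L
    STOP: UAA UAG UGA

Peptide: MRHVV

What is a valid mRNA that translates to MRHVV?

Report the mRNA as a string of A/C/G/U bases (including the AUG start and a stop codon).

residue 1: M -> AUG (start codon)
residue 2: R codons sorted = AGA,AGG,CGA,CGC,CGG,CGU -> pick last = CGU
residue 3: H codons sorted = CAC,CAU -> pick last = CAU
residue 4: V codons sorted = GUA,GUC,GUG,GUU -> pick last = GUU
residue 5: V codons sorted = GUA,GUC,GUG,GUU -> pick last = GUU
terminator: stop codons sorted = UAA,UAG,UGA -> pick last = UGA

Answer: mRNA: AUGCGUCAUGUUGUUUGA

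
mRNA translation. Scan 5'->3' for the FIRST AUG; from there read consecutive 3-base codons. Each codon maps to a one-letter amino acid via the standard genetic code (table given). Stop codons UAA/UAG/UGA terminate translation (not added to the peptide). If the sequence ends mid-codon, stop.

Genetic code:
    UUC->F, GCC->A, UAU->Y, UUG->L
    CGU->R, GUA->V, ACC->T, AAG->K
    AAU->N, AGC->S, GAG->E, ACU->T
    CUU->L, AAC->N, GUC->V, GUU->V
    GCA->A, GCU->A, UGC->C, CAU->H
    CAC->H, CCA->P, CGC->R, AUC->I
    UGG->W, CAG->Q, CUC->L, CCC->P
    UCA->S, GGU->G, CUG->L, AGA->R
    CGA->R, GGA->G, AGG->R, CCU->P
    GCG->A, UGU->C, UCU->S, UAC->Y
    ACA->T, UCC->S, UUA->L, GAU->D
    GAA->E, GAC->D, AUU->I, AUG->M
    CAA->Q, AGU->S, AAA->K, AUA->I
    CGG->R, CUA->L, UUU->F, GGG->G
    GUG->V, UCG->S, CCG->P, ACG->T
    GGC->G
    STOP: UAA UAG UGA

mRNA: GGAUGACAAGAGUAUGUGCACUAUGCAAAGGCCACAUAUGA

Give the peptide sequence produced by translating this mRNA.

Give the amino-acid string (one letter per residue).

start AUG at pos 2
pos 2: AUG -> M; peptide=M
pos 5: ACA -> T; peptide=MT
pos 8: AGA -> R; peptide=MTR
pos 11: GUA -> V; peptide=MTRV
pos 14: UGU -> C; peptide=MTRVC
pos 17: GCA -> A; peptide=MTRVCA
pos 20: CUA -> L; peptide=MTRVCAL
pos 23: UGC -> C; peptide=MTRVCALC
pos 26: AAA -> K; peptide=MTRVCALCK
pos 29: GGC -> G; peptide=MTRVCALCKG
pos 32: CAC -> H; peptide=MTRVCALCKGH
pos 35: AUA -> I; peptide=MTRVCALCKGHI
pos 38: UGA -> STOP

Answer: MTRVCALCKGHI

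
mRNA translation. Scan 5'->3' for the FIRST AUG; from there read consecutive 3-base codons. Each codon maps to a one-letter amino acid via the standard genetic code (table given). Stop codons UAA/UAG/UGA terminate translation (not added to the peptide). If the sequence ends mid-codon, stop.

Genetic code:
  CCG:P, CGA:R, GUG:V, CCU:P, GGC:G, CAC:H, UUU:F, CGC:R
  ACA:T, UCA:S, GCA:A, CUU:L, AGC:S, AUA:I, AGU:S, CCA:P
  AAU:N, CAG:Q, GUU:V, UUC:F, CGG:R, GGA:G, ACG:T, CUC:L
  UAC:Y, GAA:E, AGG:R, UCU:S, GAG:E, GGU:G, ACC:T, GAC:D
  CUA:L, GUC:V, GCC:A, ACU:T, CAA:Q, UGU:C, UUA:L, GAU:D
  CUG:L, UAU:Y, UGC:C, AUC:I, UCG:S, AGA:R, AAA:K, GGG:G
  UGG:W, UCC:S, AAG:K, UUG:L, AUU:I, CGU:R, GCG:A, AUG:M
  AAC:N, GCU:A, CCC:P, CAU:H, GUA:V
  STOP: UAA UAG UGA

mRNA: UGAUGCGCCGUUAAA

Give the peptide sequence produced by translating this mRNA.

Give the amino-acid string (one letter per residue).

Answer: MRR

Derivation:
start AUG at pos 2
pos 2: AUG -> M; peptide=M
pos 5: CGC -> R; peptide=MR
pos 8: CGU -> R; peptide=MRR
pos 11: UAA -> STOP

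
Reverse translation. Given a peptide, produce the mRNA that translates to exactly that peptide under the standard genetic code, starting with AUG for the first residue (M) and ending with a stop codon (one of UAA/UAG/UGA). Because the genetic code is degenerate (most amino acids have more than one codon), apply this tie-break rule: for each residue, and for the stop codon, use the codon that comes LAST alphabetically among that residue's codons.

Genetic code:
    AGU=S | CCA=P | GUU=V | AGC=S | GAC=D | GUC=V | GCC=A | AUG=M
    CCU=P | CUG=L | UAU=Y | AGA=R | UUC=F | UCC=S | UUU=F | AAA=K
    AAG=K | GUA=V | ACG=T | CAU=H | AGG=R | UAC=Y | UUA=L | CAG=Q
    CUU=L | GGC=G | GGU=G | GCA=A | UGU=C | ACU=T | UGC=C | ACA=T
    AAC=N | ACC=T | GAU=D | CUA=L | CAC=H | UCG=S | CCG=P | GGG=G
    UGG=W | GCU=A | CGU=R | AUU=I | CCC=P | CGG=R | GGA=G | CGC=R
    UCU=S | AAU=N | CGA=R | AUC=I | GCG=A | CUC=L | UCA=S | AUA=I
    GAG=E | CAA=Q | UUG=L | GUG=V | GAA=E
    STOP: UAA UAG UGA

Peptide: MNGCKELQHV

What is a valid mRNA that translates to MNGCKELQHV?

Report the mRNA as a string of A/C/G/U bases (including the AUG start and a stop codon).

residue 1: M -> AUG (start codon)
residue 2: N codons sorted = AAC,AAU -> pick last = AAU
residue 3: G codons sorted = GGA,GGC,GGG,GGU -> pick last = GGU
residue 4: C codons sorted = UGC,UGU -> pick last = UGU
residue 5: K codons sorted = AAA,AAG -> pick last = AAG
residue 6: E codons sorted = GAA,GAG -> pick last = GAG
residue 7: L codons sorted = CUA,CUC,CUG,CUU,UUA,UUG -> pick last = UUG
residue 8: Q codons sorted = CAA,CAG -> pick last = CAG
residue 9: H codons sorted = CAC,CAU -> pick last = CAU
residue 10: V codons sorted = GUA,GUC,GUG,GUU -> pick last = GUU
terminator: stop codons sorted = UAA,UAG,UGA -> pick last = UGA

Answer: mRNA: AUGAAUGGUUGUAAGGAGUUGCAGCAUGUUUGA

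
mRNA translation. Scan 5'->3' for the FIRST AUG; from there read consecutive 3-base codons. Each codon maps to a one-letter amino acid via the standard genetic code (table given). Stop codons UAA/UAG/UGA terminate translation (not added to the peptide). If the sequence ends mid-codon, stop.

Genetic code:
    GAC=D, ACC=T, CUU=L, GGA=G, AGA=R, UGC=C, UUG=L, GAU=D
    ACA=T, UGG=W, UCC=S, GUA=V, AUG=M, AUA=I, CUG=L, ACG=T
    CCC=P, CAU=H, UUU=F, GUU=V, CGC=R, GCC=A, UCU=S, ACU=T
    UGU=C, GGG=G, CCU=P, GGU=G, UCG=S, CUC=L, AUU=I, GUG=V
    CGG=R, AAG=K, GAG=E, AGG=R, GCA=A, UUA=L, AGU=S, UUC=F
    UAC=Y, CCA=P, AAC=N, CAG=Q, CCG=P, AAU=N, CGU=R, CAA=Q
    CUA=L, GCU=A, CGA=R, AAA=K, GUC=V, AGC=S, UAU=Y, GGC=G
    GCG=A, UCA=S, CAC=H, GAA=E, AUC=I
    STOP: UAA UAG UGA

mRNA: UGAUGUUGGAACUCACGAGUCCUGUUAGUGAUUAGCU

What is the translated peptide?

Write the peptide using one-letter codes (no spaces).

start AUG at pos 2
pos 2: AUG -> M; peptide=M
pos 5: UUG -> L; peptide=ML
pos 8: GAA -> E; peptide=MLE
pos 11: CUC -> L; peptide=MLEL
pos 14: ACG -> T; peptide=MLELT
pos 17: AGU -> S; peptide=MLELTS
pos 20: CCU -> P; peptide=MLELTSP
pos 23: GUU -> V; peptide=MLELTSPV
pos 26: AGU -> S; peptide=MLELTSPVS
pos 29: GAU -> D; peptide=MLELTSPVSD
pos 32: UAG -> STOP

Answer: MLELTSPVSD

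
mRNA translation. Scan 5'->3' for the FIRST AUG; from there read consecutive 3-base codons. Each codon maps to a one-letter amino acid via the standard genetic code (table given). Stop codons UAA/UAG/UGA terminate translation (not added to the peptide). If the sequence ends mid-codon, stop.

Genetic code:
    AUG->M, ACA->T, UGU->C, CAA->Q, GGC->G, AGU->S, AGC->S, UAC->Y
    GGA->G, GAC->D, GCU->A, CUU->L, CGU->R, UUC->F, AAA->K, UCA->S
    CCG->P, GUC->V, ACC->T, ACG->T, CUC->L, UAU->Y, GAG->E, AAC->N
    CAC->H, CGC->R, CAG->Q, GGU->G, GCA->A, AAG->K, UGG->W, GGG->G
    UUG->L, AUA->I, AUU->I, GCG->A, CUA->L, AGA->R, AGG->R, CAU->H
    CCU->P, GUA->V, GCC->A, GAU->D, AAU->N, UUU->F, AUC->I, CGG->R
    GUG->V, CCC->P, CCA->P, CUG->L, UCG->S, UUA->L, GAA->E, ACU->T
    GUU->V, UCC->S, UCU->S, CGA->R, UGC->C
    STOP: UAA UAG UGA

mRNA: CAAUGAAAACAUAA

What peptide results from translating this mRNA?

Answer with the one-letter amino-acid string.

start AUG at pos 2
pos 2: AUG -> M; peptide=M
pos 5: AAA -> K; peptide=MK
pos 8: ACA -> T; peptide=MKT
pos 11: UAA -> STOP

Answer: MKT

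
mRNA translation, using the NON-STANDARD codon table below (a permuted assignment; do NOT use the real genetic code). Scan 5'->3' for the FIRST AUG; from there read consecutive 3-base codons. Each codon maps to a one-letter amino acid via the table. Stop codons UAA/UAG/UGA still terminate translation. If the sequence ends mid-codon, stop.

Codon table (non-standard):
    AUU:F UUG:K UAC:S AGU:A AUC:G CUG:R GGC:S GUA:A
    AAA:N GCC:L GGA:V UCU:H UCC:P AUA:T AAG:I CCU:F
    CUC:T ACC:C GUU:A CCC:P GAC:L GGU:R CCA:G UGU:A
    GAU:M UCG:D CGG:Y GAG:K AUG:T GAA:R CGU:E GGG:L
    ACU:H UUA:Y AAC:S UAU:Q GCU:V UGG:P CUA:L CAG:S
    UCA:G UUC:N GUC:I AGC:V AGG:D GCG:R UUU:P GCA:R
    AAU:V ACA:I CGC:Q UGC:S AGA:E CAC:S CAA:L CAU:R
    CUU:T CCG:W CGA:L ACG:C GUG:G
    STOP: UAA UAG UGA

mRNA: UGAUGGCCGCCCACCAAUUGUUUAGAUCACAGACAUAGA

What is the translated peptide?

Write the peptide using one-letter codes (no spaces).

Answer: TLLSLKPEGSI

Derivation:
start AUG at pos 2
pos 2: AUG -> T; peptide=T
pos 5: GCC -> L; peptide=TL
pos 8: GCC -> L; peptide=TLL
pos 11: CAC -> S; peptide=TLLS
pos 14: CAA -> L; peptide=TLLSL
pos 17: UUG -> K; peptide=TLLSLK
pos 20: UUU -> P; peptide=TLLSLKP
pos 23: AGA -> E; peptide=TLLSLKPE
pos 26: UCA -> G; peptide=TLLSLKPEG
pos 29: CAG -> S; peptide=TLLSLKPEGS
pos 32: ACA -> I; peptide=TLLSLKPEGSI
pos 35: UAG -> STOP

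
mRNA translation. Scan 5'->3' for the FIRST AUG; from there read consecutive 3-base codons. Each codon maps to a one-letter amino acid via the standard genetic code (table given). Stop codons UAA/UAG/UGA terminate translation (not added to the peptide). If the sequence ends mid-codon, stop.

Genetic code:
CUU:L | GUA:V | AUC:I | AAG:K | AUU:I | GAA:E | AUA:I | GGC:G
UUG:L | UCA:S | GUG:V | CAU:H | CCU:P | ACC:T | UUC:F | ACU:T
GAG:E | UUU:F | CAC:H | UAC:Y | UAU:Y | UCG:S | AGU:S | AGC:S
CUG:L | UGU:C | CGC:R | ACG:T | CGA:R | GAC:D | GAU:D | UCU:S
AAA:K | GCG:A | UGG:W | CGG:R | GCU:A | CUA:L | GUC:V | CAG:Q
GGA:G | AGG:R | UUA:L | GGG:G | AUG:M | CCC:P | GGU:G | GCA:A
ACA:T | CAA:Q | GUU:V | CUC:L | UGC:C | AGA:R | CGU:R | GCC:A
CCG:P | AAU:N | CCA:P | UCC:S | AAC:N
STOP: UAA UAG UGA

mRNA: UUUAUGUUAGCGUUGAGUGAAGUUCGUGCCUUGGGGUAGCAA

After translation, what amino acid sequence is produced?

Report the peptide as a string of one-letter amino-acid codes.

start AUG at pos 3
pos 3: AUG -> M; peptide=M
pos 6: UUA -> L; peptide=ML
pos 9: GCG -> A; peptide=MLA
pos 12: UUG -> L; peptide=MLAL
pos 15: AGU -> S; peptide=MLALS
pos 18: GAA -> E; peptide=MLALSE
pos 21: GUU -> V; peptide=MLALSEV
pos 24: CGU -> R; peptide=MLALSEVR
pos 27: GCC -> A; peptide=MLALSEVRA
pos 30: UUG -> L; peptide=MLALSEVRAL
pos 33: GGG -> G; peptide=MLALSEVRALG
pos 36: UAG -> STOP

Answer: MLALSEVRALG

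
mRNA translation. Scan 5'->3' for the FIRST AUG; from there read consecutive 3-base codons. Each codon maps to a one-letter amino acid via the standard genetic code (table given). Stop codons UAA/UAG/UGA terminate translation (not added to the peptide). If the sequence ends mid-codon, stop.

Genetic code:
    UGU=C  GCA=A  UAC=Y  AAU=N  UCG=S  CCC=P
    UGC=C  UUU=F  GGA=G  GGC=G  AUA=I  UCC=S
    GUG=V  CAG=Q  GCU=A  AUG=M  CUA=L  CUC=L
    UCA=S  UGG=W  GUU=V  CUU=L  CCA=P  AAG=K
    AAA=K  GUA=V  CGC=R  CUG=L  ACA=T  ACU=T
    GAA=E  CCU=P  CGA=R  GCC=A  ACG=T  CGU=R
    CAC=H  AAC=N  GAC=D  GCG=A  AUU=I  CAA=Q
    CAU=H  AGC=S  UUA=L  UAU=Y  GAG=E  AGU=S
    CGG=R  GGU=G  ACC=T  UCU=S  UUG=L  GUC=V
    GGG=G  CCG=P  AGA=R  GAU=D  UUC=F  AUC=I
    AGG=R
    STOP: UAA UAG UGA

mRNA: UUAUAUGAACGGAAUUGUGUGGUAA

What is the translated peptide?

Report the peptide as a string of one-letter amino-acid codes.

start AUG at pos 4
pos 4: AUG -> M; peptide=M
pos 7: AAC -> N; peptide=MN
pos 10: GGA -> G; peptide=MNG
pos 13: AUU -> I; peptide=MNGI
pos 16: GUG -> V; peptide=MNGIV
pos 19: UGG -> W; peptide=MNGIVW
pos 22: UAA -> STOP

Answer: MNGIVW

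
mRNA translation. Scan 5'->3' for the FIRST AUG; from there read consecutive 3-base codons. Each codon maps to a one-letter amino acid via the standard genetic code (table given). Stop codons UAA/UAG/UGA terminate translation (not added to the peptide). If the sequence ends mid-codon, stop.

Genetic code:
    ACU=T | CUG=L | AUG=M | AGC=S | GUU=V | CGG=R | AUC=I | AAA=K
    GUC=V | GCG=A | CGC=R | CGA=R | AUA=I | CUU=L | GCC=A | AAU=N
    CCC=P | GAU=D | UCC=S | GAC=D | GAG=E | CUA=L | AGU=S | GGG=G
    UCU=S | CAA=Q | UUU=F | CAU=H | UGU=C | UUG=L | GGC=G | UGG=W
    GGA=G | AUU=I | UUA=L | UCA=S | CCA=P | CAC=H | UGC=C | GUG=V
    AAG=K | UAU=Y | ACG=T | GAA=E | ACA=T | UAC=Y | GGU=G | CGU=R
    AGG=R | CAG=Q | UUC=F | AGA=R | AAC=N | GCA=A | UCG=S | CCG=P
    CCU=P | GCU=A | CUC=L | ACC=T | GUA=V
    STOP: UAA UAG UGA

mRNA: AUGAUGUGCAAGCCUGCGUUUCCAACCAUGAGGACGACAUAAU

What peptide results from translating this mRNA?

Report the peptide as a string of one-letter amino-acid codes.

Answer: MMCKPAFPTMRTT

Derivation:
start AUG at pos 0
pos 0: AUG -> M; peptide=M
pos 3: AUG -> M; peptide=MM
pos 6: UGC -> C; peptide=MMC
pos 9: AAG -> K; peptide=MMCK
pos 12: CCU -> P; peptide=MMCKP
pos 15: GCG -> A; peptide=MMCKPA
pos 18: UUU -> F; peptide=MMCKPAF
pos 21: CCA -> P; peptide=MMCKPAFP
pos 24: ACC -> T; peptide=MMCKPAFPT
pos 27: AUG -> M; peptide=MMCKPAFPTM
pos 30: AGG -> R; peptide=MMCKPAFPTMR
pos 33: ACG -> T; peptide=MMCKPAFPTMRT
pos 36: ACA -> T; peptide=MMCKPAFPTMRTT
pos 39: UAA -> STOP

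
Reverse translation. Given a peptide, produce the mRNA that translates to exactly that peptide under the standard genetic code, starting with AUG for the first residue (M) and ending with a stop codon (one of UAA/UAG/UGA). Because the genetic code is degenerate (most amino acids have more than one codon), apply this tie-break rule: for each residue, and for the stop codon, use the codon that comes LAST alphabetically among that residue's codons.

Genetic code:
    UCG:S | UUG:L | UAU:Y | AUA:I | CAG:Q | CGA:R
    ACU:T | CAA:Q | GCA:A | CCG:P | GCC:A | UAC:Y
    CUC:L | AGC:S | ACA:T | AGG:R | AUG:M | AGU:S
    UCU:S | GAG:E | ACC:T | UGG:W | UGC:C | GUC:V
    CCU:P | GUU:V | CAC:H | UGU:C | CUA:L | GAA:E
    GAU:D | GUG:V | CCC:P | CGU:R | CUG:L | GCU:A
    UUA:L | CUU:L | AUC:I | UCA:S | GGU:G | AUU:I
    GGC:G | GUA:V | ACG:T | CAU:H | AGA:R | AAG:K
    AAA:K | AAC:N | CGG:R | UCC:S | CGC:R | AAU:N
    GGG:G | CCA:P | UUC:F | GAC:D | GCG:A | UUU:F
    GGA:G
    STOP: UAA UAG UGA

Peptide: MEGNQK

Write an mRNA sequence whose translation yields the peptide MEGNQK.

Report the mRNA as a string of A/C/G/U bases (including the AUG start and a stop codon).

Answer: mRNA: AUGGAGGGUAAUCAGAAGUGA

Derivation:
residue 1: M -> AUG (start codon)
residue 2: E codons sorted = GAA,GAG -> pick last = GAG
residue 3: G codons sorted = GGA,GGC,GGG,GGU -> pick last = GGU
residue 4: N codons sorted = AAC,AAU -> pick last = AAU
residue 5: Q codons sorted = CAA,CAG -> pick last = CAG
residue 6: K codons sorted = AAA,AAG -> pick last = AAG
terminator: stop codons sorted = UAA,UAG,UGA -> pick last = UGA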